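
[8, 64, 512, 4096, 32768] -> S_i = 8*8^i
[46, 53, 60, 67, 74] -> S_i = 46 + 7*i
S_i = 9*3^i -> [9, 27, 81, 243, 729]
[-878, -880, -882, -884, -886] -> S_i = -878 + -2*i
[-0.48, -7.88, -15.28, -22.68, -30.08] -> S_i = -0.48 + -7.40*i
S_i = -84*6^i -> [-84, -504, -3024, -18144, -108864]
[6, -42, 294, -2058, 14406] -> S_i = 6*-7^i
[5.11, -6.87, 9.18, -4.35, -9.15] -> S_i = Random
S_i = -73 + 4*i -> [-73, -69, -65, -61, -57]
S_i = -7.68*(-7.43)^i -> [-7.68, 57.06, -423.97, 3150.12, -23405.42]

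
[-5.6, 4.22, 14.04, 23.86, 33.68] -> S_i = -5.60 + 9.82*i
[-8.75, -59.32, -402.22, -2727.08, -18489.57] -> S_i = -8.75*6.78^i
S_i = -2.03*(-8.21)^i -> [-2.03, 16.67, -136.83, 1123.38, -9222.92]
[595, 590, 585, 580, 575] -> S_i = 595 + -5*i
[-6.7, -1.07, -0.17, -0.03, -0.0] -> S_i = -6.70*0.16^i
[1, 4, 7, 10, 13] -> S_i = 1 + 3*i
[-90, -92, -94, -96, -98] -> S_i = -90 + -2*i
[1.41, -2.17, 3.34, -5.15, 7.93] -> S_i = 1.41*(-1.54)^i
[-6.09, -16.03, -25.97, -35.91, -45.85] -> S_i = -6.09 + -9.94*i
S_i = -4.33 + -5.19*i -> [-4.33, -9.52, -14.71, -19.9, -25.09]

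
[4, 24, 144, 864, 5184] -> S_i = 4*6^i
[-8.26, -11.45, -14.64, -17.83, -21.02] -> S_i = -8.26 + -3.19*i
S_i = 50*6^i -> [50, 300, 1800, 10800, 64800]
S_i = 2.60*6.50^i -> [2.6, 16.9, 109.85, 714.02, 4641.16]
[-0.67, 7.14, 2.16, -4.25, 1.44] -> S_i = Random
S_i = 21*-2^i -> [21, -42, 84, -168, 336]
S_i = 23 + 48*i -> [23, 71, 119, 167, 215]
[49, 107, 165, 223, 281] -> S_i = 49 + 58*i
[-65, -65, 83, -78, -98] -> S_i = Random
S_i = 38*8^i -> [38, 304, 2432, 19456, 155648]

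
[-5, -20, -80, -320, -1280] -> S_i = -5*4^i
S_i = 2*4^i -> [2, 8, 32, 128, 512]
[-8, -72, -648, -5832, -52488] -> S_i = -8*9^i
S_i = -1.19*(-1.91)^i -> [-1.19, 2.27, -4.34, 8.29, -15.84]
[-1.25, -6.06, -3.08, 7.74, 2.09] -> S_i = Random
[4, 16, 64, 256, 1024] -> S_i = 4*4^i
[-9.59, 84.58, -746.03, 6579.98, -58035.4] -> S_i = -9.59*(-8.82)^i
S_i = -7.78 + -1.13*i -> [-7.78, -8.91, -10.04, -11.17, -12.3]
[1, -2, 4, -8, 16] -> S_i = 1*-2^i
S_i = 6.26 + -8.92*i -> [6.26, -2.66, -11.58, -20.5, -29.42]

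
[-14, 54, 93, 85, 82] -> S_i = Random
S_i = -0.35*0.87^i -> [-0.35, -0.3, -0.26, -0.23, -0.2]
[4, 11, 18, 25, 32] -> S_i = 4 + 7*i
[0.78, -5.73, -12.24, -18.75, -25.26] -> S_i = 0.78 + -6.51*i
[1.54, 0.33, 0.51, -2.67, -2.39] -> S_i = Random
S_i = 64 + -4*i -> [64, 60, 56, 52, 48]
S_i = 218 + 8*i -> [218, 226, 234, 242, 250]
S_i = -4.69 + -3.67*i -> [-4.69, -8.36, -12.03, -15.7, -19.37]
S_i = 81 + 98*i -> [81, 179, 277, 375, 473]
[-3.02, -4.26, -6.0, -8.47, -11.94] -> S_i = -3.02*1.41^i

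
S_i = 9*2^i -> [9, 18, 36, 72, 144]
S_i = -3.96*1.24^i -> [-3.96, -4.91, -6.09, -7.55, -9.36]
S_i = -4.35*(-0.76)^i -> [-4.35, 3.31, -2.51, 1.91, -1.45]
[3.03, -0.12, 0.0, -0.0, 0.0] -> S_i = 3.03*(-0.04)^i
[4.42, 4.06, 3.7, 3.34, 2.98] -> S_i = 4.42 + -0.36*i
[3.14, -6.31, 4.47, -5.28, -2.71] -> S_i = Random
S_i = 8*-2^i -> [8, -16, 32, -64, 128]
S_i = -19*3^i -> [-19, -57, -171, -513, -1539]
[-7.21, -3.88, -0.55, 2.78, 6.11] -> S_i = -7.21 + 3.33*i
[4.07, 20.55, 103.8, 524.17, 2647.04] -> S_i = 4.07*5.05^i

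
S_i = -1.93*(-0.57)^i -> [-1.93, 1.1, -0.63, 0.36, -0.2]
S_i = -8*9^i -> [-8, -72, -648, -5832, -52488]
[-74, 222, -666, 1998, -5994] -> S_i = -74*-3^i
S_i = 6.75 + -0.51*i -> [6.75, 6.24, 5.73, 5.22, 4.71]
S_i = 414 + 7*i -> [414, 421, 428, 435, 442]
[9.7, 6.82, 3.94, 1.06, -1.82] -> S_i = 9.70 + -2.88*i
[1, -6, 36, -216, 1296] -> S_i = 1*-6^i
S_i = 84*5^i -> [84, 420, 2100, 10500, 52500]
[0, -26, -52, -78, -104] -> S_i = 0 + -26*i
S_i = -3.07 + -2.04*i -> [-3.07, -5.11, -7.15, -9.19, -11.23]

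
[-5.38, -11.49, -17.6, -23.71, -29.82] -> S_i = -5.38 + -6.11*i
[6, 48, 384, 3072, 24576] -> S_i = 6*8^i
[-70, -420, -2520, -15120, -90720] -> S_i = -70*6^i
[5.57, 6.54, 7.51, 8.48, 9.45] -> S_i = 5.57 + 0.97*i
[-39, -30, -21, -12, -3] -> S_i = -39 + 9*i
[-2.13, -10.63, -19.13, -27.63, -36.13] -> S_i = -2.13 + -8.50*i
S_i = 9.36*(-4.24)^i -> [9.36, -39.69, 168.27, -713.47, 3025.1]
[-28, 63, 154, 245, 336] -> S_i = -28 + 91*i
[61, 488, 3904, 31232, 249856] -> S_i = 61*8^i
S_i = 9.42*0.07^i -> [9.42, 0.66, 0.05, 0.0, 0.0]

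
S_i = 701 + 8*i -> [701, 709, 717, 725, 733]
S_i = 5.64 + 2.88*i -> [5.64, 8.52, 11.4, 14.28, 17.16]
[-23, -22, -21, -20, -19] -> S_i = -23 + 1*i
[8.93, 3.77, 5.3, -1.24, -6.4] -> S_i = Random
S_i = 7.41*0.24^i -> [7.41, 1.78, 0.43, 0.1, 0.02]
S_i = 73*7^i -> [73, 511, 3577, 25039, 175273]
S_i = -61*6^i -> [-61, -366, -2196, -13176, -79056]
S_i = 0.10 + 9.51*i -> [0.1, 9.61, 19.12, 28.63, 38.14]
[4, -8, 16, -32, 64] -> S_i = 4*-2^i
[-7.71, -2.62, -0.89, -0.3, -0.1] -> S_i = -7.71*0.34^i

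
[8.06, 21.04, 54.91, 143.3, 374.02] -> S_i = 8.06*2.61^i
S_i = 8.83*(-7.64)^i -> [8.83, -67.46, 515.4, -3937.68, 30083.9]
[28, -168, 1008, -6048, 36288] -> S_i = 28*-6^i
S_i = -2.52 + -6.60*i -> [-2.52, -9.12, -15.72, -22.32, -28.92]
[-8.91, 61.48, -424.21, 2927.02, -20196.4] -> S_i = -8.91*(-6.90)^i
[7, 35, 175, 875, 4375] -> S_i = 7*5^i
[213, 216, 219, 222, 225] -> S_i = 213 + 3*i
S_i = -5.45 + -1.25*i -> [-5.45, -6.7, -7.95, -9.2, -10.45]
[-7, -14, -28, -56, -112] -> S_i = -7*2^i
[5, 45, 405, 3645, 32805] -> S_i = 5*9^i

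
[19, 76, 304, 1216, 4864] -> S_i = 19*4^i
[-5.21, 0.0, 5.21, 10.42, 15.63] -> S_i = -5.21 + 5.21*i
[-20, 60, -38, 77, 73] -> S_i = Random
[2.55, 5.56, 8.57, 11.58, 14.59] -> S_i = 2.55 + 3.01*i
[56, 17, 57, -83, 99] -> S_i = Random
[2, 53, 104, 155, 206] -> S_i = 2 + 51*i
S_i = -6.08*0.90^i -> [-6.08, -5.47, -4.92, -4.43, -3.99]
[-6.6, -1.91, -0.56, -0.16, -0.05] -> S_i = -6.60*0.29^i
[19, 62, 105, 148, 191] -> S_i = 19 + 43*i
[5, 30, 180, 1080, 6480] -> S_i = 5*6^i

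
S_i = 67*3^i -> [67, 201, 603, 1809, 5427]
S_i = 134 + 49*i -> [134, 183, 232, 281, 330]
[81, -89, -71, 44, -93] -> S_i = Random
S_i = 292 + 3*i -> [292, 295, 298, 301, 304]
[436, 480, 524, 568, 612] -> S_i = 436 + 44*i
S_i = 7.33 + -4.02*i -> [7.33, 3.31, -0.71, -4.73, -8.75]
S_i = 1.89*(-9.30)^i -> [1.89, -17.58, 163.47, -1520.23, 14138.18]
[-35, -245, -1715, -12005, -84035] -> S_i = -35*7^i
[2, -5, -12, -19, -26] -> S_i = 2 + -7*i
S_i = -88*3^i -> [-88, -264, -792, -2376, -7128]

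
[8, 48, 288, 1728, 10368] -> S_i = 8*6^i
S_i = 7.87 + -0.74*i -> [7.87, 7.13, 6.39, 5.65, 4.91]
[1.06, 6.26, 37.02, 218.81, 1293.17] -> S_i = 1.06*5.91^i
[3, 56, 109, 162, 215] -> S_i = 3 + 53*i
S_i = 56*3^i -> [56, 168, 504, 1512, 4536]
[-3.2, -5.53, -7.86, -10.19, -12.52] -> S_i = -3.20 + -2.33*i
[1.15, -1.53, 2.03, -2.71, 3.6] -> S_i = 1.15*(-1.33)^i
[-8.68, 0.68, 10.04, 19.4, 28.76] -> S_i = -8.68 + 9.36*i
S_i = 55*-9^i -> [55, -495, 4455, -40095, 360855]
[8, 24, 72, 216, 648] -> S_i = 8*3^i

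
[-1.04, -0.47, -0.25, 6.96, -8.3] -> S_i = Random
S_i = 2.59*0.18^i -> [2.59, 0.47, 0.08, 0.02, 0.0]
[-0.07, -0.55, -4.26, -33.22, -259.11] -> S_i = -0.07*7.80^i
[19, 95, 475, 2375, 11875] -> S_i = 19*5^i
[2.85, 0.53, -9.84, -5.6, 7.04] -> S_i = Random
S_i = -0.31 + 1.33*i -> [-0.31, 1.02, 2.35, 3.68, 5.01]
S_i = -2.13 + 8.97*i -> [-2.13, 6.84, 15.81, 24.78, 33.75]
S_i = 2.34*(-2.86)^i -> [2.34, -6.69, 19.14, -54.74, 156.56]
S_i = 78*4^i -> [78, 312, 1248, 4992, 19968]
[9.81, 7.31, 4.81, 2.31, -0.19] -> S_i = 9.81 + -2.50*i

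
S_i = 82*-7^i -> [82, -574, 4018, -28126, 196882]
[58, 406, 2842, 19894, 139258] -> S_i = 58*7^i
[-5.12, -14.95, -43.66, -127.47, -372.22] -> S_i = -5.12*2.92^i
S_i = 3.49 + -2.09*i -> [3.49, 1.4, -0.69, -2.78, -4.87]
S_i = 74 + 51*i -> [74, 125, 176, 227, 278]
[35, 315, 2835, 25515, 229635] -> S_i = 35*9^i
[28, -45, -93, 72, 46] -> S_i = Random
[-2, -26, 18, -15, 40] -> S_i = Random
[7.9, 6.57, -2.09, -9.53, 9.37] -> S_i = Random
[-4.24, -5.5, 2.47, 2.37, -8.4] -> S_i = Random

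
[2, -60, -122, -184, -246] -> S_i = 2 + -62*i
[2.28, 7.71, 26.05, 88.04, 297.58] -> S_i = 2.28*3.38^i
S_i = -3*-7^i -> [-3, 21, -147, 1029, -7203]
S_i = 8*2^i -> [8, 16, 32, 64, 128]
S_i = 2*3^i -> [2, 6, 18, 54, 162]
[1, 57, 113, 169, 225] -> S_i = 1 + 56*i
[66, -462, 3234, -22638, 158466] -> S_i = 66*-7^i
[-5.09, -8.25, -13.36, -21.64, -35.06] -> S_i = -5.09*1.62^i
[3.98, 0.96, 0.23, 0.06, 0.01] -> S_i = 3.98*0.24^i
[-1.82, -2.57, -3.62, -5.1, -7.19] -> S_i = -1.82*1.41^i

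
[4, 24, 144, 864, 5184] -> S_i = 4*6^i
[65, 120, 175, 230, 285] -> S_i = 65 + 55*i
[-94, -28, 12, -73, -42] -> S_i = Random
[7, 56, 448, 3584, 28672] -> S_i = 7*8^i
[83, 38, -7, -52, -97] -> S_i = 83 + -45*i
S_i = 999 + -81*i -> [999, 918, 837, 756, 675]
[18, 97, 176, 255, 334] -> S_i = 18 + 79*i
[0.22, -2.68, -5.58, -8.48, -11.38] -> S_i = 0.22 + -2.90*i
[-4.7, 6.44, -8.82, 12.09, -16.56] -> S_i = -4.70*(-1.37)^i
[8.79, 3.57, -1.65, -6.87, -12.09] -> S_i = 8.79 + -5.22*i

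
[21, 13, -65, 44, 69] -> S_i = Random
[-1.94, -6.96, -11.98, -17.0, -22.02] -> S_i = -1.94 + -5.02*i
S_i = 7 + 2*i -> [7, 9, 11, 13, 15]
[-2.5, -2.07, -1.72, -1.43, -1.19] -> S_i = -2.50*0.83^i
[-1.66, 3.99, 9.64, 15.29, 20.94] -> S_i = -1.66 + 5.65*i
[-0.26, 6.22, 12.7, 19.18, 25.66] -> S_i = -0.26 + 6.48*i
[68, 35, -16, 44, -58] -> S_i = Random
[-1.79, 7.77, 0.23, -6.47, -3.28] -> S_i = Random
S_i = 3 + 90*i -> [3, 93, 183, 273, 363]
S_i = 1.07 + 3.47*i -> [1.07, 4.54, 8.01, 11.48, 14.95]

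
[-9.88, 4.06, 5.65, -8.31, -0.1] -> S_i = Random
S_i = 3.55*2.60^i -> [3.55, 9.23, 24.0, 62.39, 162.23]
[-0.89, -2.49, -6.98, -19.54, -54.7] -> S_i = -0.89*2.80^i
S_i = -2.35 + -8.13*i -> [-2.35, -10.48, -18.61, -26.74, -34.87]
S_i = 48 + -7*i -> [48, 41, 34, 27, 20]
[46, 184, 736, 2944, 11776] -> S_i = 46*4^i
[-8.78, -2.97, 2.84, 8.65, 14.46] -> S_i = -8.78 + 5.81*i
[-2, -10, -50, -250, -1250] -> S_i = -2*5^i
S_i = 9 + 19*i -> [9, 28, 47, 66, 85]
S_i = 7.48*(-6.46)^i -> [7.48, -48.32, 312.15, -2016.5, 13026.62]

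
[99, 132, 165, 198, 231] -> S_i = 99 + 33*i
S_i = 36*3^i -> [36, 108, 324, 972, 2916]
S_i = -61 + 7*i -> [-61, -54, -47, -40, -33]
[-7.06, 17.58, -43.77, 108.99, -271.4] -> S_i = -7.06*(-2.49)^i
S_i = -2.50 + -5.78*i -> [-2.5, -8.28, -14.06, -19.84, -25.62]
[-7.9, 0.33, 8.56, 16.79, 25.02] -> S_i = -7.90 + 8.23*i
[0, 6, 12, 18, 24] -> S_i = 0 + 6*i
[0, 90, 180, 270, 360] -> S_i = 0 + 90*i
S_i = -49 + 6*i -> [-49, -43, -37, -31, -25]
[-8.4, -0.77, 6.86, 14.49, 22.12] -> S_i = -8.40 + 7.63*i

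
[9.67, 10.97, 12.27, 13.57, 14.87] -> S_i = 9.67 + 1.30*i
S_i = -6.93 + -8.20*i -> [-6.93, -15.13, -23.33, -31.53, -39.73]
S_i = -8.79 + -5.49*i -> [-8.79, -14.28, -19.77, -25.26, -30.75]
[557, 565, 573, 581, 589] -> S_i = 557 + 8*i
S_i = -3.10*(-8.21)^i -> [-3.1, 25.45, -208.95, 1715.5, -14084.27]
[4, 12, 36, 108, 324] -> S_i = 4*3^i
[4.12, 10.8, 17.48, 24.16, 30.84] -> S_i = 4.12 + 6.68*i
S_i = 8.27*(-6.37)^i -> [8.27, -52.68, 335.57, -2137.59, 13616.43]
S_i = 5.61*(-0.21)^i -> [5.61, -1.18, 0.25, -0.05, 0.01]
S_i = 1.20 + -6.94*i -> [1.2, -5.74, -12.68, -19.62, -26.56]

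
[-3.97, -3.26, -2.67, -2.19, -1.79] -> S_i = -3.97*0.82^i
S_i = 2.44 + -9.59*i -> [2.44, -7.15, -16.74, -26.33, -35.92]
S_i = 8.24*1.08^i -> [8.24, 8.9, 9.61, 10.38, 11.21]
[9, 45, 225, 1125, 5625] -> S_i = 9*5^i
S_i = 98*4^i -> [98, 392, 1568, 6272, 25088]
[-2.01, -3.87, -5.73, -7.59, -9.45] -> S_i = -2.01 + -1.86*i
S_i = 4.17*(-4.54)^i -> [4.17, -18.93, 85.95, -390.21, 1771.57]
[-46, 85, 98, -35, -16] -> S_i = Random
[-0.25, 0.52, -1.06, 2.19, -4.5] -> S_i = -0.25*(-2.06)^i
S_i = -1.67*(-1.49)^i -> [-1.67, 2.49, -3.71, 5.52, -8.23]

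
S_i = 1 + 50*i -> [1, 51, 101, 151, 201]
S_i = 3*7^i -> [3, 21, 147, 1029, 7203]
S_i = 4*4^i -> [4, 16, 64, 256, 1024]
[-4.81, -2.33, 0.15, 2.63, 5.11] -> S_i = -4.81 + 2.48*i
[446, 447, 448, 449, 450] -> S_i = 446 + 1*i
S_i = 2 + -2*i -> [2, 0, -2, -4, -6]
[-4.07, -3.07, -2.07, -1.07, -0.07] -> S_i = -4.07 + 1.00*i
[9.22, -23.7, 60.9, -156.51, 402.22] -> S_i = 9.22*(-2.57)^i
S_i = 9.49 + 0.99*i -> [9.49, 10.48, 11.47, 12.46, 13.45]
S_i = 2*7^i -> [2, 14, 98, 686, 4802]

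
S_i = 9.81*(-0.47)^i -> [9.81, -4.61, 2.17, -1.02, 0.48]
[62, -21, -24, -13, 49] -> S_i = Random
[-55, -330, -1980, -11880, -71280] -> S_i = -55*6^i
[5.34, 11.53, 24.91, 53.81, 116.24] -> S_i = 5.34*2.16^i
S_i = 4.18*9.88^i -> [4.18, 41.3, 408.03, 4031.32, 39829.43]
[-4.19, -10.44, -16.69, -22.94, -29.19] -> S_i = -4.19 + -6.25*i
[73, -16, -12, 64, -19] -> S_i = Random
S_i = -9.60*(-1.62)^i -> [-9.6, 15.55, -25.19, 40.81, -66.12]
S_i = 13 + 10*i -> [13, 23, 33, 43, 53]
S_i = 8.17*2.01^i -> [8.17, 16.42, 33.01, 66.35, 133.35]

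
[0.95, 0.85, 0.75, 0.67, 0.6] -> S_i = 0.95*0.89^i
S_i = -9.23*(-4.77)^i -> [-9.23, 44.03, -210.01, 1001.74, -4778.32]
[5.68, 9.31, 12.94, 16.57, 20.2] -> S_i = 5.68 + 3.63*i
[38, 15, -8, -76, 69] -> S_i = Random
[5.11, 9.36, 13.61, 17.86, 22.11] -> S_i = 5.11 + 4.25*i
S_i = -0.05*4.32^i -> [-0.05, -0.22, -0.93, -4.03, -17.41]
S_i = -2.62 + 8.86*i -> [-2.62, 6.24, 15.1, 23.96, 32.82]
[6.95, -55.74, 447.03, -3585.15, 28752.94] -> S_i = 6.95*(-8.02)^i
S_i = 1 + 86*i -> [1, 87, 173, 259, 345]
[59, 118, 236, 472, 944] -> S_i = 59*2^i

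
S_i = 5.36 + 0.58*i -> [5.36, 5.94, 6.52, 7.1, 7.68]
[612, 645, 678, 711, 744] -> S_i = 612 + 33*i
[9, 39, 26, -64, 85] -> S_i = Random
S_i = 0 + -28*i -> [0, -28, -56, -84, -112]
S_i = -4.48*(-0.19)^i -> [-4.48, 0.85, -0.16, 0.03, -0.01]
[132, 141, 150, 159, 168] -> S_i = 132 + 9*i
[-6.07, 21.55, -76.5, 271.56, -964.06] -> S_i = -6.07*(-3.55)^i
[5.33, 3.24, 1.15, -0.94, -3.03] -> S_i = 5.33 + -2.09*i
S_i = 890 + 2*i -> [890, 892, 894, 896, 898]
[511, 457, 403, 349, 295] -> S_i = 511 + -54*i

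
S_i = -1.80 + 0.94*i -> [-1.8, -0.86, 0.08, 1.02, 1.96]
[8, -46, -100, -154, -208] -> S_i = 8 + -54*i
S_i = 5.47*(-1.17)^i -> [5.47, -6.4, 7.49, -8.76, 10.25]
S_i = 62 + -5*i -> [62, 57, 52, 47, 42]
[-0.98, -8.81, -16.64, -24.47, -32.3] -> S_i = -0.98 + -7.83*i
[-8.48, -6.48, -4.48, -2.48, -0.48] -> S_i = -8.48 + 2.00*i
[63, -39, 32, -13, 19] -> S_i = Random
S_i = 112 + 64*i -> [112, 176, 240, 304, 368]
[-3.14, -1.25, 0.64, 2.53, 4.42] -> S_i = -3.14 + 1.89*i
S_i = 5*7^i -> [5, 35, 245, 1715, 12005]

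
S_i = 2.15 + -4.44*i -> [2.15, -2.29, -6.73, -11.17, -15.61]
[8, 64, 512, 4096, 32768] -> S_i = 8*8^i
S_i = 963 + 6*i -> [963, 969, 975, 981, 987]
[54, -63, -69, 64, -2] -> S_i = Random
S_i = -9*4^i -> [-9, -36, -144, -576, -2304]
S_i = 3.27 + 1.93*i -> [3.27, 5.2, 7.13, 9.06, 10.99]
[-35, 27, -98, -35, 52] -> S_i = Random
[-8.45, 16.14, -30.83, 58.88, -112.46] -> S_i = -8.45*(-1.91)^i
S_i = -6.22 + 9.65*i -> [-6.22, 3.43, 13.08, 22.73, 32.38]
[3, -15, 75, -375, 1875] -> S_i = 3*-5^i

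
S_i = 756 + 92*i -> [756, 848, 940, 1032, 1124]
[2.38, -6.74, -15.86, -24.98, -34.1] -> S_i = 2.38 + -9.12*i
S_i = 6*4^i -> [6, 24, 96, 384, 1536]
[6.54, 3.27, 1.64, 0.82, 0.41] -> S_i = 6.54*0.50^i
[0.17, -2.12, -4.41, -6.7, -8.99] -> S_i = 0.17 + -2.29*i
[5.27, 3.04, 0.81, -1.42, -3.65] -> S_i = 5.27 + -2.23*i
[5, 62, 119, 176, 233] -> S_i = 5 + 57*i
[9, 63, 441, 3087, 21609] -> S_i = 9*7^i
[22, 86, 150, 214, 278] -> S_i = 22 + 64*i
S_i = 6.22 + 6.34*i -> [6.22, 12.56, 18.9, 25.24, 31.58]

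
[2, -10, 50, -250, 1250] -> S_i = 2*-5^i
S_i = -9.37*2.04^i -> [-9.37, -19.11, -38.99, -79.55, -162.28]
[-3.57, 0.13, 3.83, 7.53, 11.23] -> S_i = -3.57 + 3.70*i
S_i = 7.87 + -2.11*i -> [7.87, 5.76, 3.65, 1.54, -0.57]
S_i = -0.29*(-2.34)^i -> [-0.29, 0.68, -1.59, 3.72, -8.69]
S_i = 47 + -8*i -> [47, 39, 31, 23, 15]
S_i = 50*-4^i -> [50, -200, 800, -3200, 12800]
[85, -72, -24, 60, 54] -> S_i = Random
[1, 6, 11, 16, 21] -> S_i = 1 + 5*i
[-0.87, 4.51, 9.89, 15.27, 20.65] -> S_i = -0.87 + 5.38*i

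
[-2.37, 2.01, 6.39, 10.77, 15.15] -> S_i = -2.37 + 4.38*i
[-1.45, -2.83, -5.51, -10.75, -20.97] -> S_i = -1.45*1.95^i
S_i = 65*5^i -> [65, 325, 1625, 8125, 40625]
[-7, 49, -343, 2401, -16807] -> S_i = -7*-7^i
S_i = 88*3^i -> [88, 264, 792, 2376, 7128]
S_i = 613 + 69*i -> [613, 682, 751, 820, 889]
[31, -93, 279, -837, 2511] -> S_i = 31*-3^i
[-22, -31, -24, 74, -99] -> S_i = Random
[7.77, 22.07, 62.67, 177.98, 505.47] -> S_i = 7.77*2.84^i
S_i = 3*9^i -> [3, 27, 243, 2187, 19683]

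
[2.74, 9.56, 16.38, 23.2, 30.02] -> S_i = 2.74 + 6.82*i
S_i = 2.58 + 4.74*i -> [2.58, 7.32, 12.06, 16.8, 21.54]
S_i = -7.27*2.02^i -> [-7.27, -14.69, -29.66, -59.92, -121.04]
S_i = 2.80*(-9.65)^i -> [2.8, -27.02, 260.74, -2516.17, 24281.04]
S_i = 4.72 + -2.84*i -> [4.72, 1.88, -0.96, -3.8, -6.64]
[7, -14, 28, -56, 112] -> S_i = 7*-2^i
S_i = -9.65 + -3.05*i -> [-9.65, -12.7, -15.75, -18.8, -21.85]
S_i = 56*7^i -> [56, 392, 2744, 19208, 134456]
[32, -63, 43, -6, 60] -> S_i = Random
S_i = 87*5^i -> [87, 435, 2175, 10875, 54375]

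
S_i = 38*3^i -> [38, 114, 342, 1026, 3078]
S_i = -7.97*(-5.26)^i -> [-7.97, 41.92, -220.51, 1159.89, -6101.0]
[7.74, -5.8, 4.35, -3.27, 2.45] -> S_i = 7.74*(-0.75)^i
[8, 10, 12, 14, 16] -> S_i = 8 + 2*i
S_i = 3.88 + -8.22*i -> [3.88, -4.34, -12.56, -20.78, -29.0]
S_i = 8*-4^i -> [8, -32, 128, -512, 2048]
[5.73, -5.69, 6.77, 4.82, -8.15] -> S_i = Random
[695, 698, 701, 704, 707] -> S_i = 695 + 3*i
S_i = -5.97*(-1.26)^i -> [-5.97, 7.52, -9.48, 11.94, -15.05]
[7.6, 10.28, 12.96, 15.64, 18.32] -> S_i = 7.60 + 2.68*i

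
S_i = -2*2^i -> [-2, -4, -8, -16, -32]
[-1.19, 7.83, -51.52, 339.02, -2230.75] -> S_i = -1.19*(-6.58)^i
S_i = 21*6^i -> [21, 126, 756, 4536, 27216]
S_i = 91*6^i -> [91, 546, 3276, 19656, 117936]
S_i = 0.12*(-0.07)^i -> [0.12, -0.01, 0.0, -0.0, 0.0]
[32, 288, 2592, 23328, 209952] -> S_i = 32*9^i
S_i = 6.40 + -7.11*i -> [6.4, -0.71, -7.82, -14.93, -22.04]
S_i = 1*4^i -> [1, 4, 16, 64, 256]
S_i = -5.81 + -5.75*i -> [-5.81, -11.56, -17.31, -23.06, -28.81]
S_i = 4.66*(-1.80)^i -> [4.66, -8.39, 15.1, -27.18, 48.92]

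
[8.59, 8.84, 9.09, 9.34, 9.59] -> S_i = 8.59 + 0.25*i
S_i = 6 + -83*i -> [6, -77, -160, -243, -326]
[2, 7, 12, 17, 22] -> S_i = 2 + 5*i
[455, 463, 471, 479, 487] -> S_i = 455 + 8*i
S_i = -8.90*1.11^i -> [-8.9, -9.88, -10.97, -12.17, -13.51]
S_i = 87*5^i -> [87, 435, 2175, 10875, 54375]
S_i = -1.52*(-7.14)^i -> [-1.52, 10.85, -77.49, 553.27, -3950.36]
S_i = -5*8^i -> [-5, -40, -320, -2560, -20480]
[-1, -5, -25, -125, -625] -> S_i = -1*5^i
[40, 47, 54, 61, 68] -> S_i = 40 + 7*i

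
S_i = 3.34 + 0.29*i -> [3.34, 3.63, 3.92, 4.21, 4.5]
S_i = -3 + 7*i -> [-3, 4, 11, 18, 25]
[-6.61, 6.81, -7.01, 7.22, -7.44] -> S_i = -6.61*(-1.03)^i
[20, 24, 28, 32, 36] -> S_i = 20 + 4*i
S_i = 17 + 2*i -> [17, 19, 21, 23, 25]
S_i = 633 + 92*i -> [633, 725, 817, 909, 1001]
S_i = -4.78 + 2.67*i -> [-4.78, -2.11, 0.56, 3.23, 5.9]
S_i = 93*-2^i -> [93, -186, 372, -744, 1488]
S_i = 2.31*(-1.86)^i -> [2.31, -4.3, 7.99, -14.86, 27.65]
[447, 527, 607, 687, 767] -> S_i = 447 + 80*i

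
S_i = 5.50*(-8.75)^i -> [5.5, -48.12, 421.09, -3684.57, 32239.99]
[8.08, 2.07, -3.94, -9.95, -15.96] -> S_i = 8.08 + -6.01*i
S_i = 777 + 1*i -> [777, 778, 779, 780, 781]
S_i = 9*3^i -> [9, 27, 81, 243, 729]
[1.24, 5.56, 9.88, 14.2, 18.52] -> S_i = 1.24 + 4.32*i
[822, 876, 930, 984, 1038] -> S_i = 822 + 54*i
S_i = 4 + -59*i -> [4, -55, -114, -173, -232]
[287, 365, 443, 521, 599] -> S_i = 287 + 78*i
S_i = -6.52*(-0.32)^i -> [-6.52, 2.09, -0.67, 0.21, -0.07]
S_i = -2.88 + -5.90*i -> [-2.88, -8.78, -14.68, -20.58, -26.48]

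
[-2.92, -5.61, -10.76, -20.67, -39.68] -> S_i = -2.92*1.92^i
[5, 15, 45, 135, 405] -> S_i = 5*3^i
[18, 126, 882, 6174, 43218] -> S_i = 18*7^i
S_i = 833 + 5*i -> [833, 838, 843, 848, 853]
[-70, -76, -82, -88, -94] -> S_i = -70 + -6*i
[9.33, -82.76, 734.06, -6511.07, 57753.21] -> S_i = 9.33*(-8.87)^i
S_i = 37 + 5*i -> [37, 42, 47, 52, 57]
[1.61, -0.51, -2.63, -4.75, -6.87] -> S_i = 1.61 + -2.12*i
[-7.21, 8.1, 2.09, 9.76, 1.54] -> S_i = Random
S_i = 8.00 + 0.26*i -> [8.0, 8.26, 8.52, 8.78, 9.04]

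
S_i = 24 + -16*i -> [24, 8, -8, -24, -40]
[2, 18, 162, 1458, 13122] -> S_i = 2*9^i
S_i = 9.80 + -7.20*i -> [9.8, 2.6, -4.6, -11.8, -19.0]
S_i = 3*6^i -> [3, 18, 108, 648, 3888]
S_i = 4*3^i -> [4, 12, 36, 108, 324]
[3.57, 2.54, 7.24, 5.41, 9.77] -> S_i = Random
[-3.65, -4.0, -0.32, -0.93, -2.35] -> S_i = Random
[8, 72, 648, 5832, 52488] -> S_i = 8*9^i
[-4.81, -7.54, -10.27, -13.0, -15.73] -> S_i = -4.81 + -2.73*i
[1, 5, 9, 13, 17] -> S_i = 1 + 4*i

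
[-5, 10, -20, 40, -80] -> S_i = -5*-2^i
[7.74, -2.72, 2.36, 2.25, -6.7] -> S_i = Random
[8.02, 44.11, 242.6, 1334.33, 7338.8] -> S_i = 8.02*5.50^i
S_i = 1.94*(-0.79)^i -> [1.94, -1.53, 1.21, -0.96, 0.76]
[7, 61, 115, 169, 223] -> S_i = 7 + 54*i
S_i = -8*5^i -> [-8, -40, -200, -1000, -5000]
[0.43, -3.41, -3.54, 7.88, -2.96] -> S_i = Random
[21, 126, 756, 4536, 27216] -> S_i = 21*6^i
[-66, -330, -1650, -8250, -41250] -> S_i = -66*5^i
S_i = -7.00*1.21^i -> [-7.0, -8.47, -10.25, -12.4, -15.01]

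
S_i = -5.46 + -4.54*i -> [-5.46, -10.0, -14.54, -19.08, -23.62]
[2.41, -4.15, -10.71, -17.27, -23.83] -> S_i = 2.41 + -6.56*i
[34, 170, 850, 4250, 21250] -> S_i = 34*5^i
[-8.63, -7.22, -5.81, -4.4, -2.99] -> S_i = -8.63 + 1.41*i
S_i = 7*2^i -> [7, 14, 28, 56, 112]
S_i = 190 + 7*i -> [190, 197, 204, 211, 218]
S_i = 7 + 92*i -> [7, 99, 191, 283, 375]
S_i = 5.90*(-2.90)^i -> [5.9, -17.11, 49.62, -143.9, 417.3]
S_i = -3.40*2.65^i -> [-3.4, -9.01, -23.88, -63.27, -167.67]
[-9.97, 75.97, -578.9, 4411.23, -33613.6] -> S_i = -9.97*(-7.62)^i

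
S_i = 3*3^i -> [3, 9, 27, 81, 243]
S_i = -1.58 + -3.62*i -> [-1.58, -5.2, -8.82, -12.44, -16.06]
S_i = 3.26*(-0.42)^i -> [3.26, -1.37, 0.58, -0.24, 0.1]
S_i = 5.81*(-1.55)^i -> [5.81, -9.01, 13.96, -21.64, 33.54]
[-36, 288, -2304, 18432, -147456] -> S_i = -36*-8^i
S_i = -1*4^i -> [-1, -4, -16, -64, -256]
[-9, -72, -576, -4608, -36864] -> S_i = -9*8^i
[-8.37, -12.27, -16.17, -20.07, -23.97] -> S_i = -8.37 + -3.90*i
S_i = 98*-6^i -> [98, -588, 3528, -21168, 127008]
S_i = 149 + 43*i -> [149, 192, 235, 278, 321]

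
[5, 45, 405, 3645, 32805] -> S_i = 5*9^i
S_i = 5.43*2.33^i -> [5.43, 12.65, 29.48, 68.69, 160.04]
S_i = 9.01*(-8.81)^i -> [9.01, -79.38, 699.32, -6161.02, 54278.57]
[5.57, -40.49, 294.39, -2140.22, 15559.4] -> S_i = 5.57*(-7.27)^i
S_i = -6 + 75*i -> [-6, 69, 144, 219, 294]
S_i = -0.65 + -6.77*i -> [-0.65, -7.42, -14.19, -20.96, -27.73]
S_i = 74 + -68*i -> [74, 6, -62, -130, -198]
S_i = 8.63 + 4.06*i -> [8.63, 12.69, 16.75, 20.81, 24.87]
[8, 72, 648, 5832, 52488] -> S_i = 8*9^i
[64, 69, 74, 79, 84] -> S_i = 64 + 5*i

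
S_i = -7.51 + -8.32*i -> [-7.51, -15.83, -24.15, -32.47, -40.79]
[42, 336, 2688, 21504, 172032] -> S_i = 42*8^i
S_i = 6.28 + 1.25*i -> [6.28, 7.53, 8.78, 10.03, 11.28]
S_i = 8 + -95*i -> [8, -87, -182, -277, -372]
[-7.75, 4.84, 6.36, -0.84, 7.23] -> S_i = Random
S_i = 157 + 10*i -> [157, 167, 177, 187, 197]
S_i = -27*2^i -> [-27, -54, -108, -216, -432]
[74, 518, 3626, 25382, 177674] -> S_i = 74*7^i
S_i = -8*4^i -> [-8, -32, -128, -512, -2048]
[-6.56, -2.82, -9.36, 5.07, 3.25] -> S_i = Random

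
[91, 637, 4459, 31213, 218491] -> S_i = 91*7^i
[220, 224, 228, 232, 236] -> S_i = 220 + 4*i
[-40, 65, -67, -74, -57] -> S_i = Random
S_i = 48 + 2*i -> [48, 50, 52, 54, 56]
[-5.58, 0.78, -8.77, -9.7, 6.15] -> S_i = Random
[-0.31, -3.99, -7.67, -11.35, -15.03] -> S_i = -0.31 + -3.68*i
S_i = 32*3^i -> [32, 96, 288, 864, 2592]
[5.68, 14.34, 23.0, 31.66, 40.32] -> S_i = 5.68 + 8.66*i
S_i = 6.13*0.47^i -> [6.13, 2.88, 1.35, 0.64, 0.3]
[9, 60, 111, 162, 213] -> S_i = 9 + 51*i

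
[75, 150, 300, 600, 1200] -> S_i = 75*2^i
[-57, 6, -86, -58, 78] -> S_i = Random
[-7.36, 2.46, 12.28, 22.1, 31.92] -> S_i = -7.36 + 9.82*i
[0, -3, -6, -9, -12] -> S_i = 0 + -3*i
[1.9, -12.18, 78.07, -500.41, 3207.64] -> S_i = 1.90*(-6.41)^i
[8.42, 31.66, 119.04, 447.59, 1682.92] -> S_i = 8.42*3.76^i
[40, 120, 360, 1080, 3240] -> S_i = 40*3^i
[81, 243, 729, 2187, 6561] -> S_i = 81*3^i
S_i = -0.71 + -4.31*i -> [-0.71, -5.02, -9.33, -13.64, -17.95]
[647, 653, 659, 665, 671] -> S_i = 647 + 6*i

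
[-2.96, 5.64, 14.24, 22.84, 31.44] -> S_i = -2.96 + 8.60*i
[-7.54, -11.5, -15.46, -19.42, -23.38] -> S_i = -7.54 + -3.96*i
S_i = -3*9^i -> [-3, -27, -243, -2187, -19683]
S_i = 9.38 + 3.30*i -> [9.38, 12.68, 15.98, 19.28, 22.58]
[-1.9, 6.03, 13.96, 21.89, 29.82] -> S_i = -1.90 + 7.93*i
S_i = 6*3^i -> [6, 18, 54, 162, 486]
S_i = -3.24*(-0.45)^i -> [-3.24, 1.46, -0.66, 0.3, -0.13]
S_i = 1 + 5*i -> [1, 6, 11, 16, 21]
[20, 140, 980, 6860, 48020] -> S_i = 20*7^i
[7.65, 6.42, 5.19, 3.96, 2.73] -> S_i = 7.65 + -1.23*i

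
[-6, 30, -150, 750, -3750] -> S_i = -6*-5^i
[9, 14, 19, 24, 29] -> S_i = 9 + 5*i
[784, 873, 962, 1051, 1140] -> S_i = 784 + 89*i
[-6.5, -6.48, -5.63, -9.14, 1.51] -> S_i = Random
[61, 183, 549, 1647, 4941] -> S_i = 61*3^i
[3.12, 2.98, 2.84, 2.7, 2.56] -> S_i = 3.12 + -0.14*i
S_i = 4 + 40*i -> [4, 44, 84, 124, 164]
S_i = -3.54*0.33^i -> [-3.54, -1.17, -0.39, -0.13, -0.04]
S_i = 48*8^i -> [48, 384, 3072, 24576, 196608]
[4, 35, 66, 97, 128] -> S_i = 4 + 31*i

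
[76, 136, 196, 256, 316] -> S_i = 76 + 60*i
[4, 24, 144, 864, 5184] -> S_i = 4*6^i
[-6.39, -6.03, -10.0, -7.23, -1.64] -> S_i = Random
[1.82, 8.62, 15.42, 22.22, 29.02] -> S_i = 1.82 + 6.80*i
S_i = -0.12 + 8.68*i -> [-0.12, 8.56, 17.24, 25.92, 34.6]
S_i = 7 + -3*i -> [7, 4, 1, -2, -5]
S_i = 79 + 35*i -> [79, 114, 149, 184, 219]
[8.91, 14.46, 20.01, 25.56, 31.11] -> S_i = 8.91 + 5.55*i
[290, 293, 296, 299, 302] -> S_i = 290 + 3*i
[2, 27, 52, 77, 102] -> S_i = 2 + 25*i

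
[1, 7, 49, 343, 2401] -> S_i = 1*7^i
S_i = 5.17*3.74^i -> [5.17, 19.34, 72.32, 270.46, 1011.53]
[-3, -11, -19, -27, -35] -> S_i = -3 + -8*i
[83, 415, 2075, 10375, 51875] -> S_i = 83*5^i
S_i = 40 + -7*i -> [40, 33, 26, 19, 12]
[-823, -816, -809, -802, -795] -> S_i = -823 + 7*i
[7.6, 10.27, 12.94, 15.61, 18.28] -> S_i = 7.60 + 2.67*i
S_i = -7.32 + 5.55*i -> [-7.32, -1.77, 3.78, 9.33, 14.88]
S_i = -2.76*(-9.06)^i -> [-2.76, 25.01, -226.55, 2052.55, -18596.1]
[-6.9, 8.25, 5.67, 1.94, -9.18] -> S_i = Random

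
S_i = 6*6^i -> [6, 36, 216, 1296, 7776]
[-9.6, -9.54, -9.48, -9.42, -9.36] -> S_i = -9.60 + 0.06*i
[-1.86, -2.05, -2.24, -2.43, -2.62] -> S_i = -1.86 + -0.19*i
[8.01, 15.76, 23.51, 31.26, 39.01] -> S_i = 8.01 + 7.75*i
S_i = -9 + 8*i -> [-9, -1, 7, 15, 23]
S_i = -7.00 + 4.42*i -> [-7.0, -2.58, 1.84, 6.26, 10.68]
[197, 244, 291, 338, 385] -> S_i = 197 + 47*i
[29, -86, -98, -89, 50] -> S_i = Random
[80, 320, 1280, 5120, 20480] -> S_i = 80*4^i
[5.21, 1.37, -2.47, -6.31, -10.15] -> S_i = 5.21 + -3.84*i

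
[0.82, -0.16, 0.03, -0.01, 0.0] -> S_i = 0.82*(-0.19)^i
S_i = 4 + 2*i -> [4, 6, 8, 10, 12]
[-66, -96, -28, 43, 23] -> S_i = Random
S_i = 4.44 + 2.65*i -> [4.44, 7.09, 9.74, 12.39, 15.04]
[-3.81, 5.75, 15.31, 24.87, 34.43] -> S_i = -3.81 + 9.56*i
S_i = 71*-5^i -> [71, -355, 1775, -8875, 44375]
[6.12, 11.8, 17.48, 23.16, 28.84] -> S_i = 6.12 + 5.68*i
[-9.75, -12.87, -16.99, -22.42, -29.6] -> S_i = -9.75*1.32^i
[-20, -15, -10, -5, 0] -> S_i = -20 + 5*i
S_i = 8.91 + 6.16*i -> [8.91, 15.07, 21.23, 27.39, 33.55]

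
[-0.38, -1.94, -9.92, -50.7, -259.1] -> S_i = -0.38*5.11^i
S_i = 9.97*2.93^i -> [9.97, 29.21, 85.59, 250.78, 734.79]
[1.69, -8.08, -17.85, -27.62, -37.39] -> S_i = 1.69 + -9.77*i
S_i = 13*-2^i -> [13, -26, 52, -104, 208]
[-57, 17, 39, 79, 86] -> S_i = Random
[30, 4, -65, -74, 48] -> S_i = Random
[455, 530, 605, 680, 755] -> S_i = 455 + 75*i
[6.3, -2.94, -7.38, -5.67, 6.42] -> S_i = Random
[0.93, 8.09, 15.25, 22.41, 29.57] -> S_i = 0.93 + 7.16*i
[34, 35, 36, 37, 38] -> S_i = 34 + 1*i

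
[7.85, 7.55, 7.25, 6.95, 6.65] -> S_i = 7.85 + -0.30*i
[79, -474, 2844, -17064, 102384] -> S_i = 79*-6^i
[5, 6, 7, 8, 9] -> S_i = 5 + 1*i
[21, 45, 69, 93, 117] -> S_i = 21 + 24*i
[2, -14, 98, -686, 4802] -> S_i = 2*-7^i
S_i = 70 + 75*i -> [70, 145, 220, 295, 370]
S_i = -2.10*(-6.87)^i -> [-2.1, 14.43, -99.11, 680.91, -4677.85]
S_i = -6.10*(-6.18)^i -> [-6.1, 37.7, -232.97, 1439.78, -8897.82]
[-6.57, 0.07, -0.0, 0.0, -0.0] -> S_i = -6.57*(-0.01)^i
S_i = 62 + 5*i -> [62, 67, 72, 77, 82]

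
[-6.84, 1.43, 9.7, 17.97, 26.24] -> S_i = -6.84 + 8.27*i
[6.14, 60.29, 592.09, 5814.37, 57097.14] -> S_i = 6.14*9.82^i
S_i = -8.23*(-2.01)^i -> [-8.23, 16.54, -33.25, 66.83, -134.33]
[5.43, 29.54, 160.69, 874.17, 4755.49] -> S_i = 5.43*5.44^i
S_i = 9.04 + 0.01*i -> [9.04, 9.05, 9.06, 9.07, 9.08]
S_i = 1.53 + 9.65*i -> [1.53, 11.18, 20.83, 30.48, 40.13]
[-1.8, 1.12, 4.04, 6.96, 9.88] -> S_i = -1.80 + 2.92*i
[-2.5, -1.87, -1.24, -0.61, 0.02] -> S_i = -2.50 + 0.63*i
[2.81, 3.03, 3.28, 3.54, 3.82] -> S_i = 2.81*1.08^i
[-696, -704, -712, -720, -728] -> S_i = -696 + -8*i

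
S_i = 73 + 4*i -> [73, 77, 81, 85, 89]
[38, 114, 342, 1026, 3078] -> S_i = 38*3^i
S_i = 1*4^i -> [1, 4, 16, 64, 256]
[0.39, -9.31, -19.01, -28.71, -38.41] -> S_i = 0.39 + -9.70*i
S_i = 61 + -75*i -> [61, -14, -89, -164, -239]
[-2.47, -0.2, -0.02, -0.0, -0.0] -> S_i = -2.47*0.08^i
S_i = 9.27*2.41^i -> [9.27, 22.34, 53.84, 129.76, 312.71]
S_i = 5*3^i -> [5, 15, 45, 135, 405]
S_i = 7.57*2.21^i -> [7.57, 16.73, 36.97, 81.71, 180.58]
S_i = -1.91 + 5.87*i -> [-1.91, 3.96, 9.83, 15.7, 21.57]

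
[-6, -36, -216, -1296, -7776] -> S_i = -6*6^i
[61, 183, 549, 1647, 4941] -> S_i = 61*3^i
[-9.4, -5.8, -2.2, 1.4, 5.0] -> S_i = -9.40 + 3.60*i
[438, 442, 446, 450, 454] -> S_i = 438 + 4*i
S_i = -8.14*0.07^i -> [-8.14, -0.57, -0.04, -0.0, -0.0]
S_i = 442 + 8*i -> [442, 450, 458, 466, 474]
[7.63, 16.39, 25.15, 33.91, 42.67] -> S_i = 7.63 + 8.76*i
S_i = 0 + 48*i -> [0, 48, 96, 144, 192]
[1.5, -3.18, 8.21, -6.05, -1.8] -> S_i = Random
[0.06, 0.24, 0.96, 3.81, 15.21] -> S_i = 0.06*3.99^i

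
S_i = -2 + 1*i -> [-2, -1, 0, 1, 2]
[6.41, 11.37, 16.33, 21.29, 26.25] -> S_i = 6.41 + 4.96*i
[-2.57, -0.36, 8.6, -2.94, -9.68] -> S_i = Random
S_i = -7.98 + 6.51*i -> [-7.98, -1.47, 5.04, 11.55, 18.06]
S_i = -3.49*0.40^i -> [-3.49, -1.4, -0.56, -0.22, -0.09]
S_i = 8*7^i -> [8, 56, 392, 2744, 19208]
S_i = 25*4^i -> [25, 100, 400, 1600, 6400]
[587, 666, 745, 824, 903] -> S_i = 587 + 79*i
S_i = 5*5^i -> [5, 25, 125, 625, 3125]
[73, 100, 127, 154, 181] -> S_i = 73 + 27*i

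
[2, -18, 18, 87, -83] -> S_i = Random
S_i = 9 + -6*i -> [9, 3, -3, -9, -15]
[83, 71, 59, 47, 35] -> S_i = 83 + -12*i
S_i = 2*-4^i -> [2, -8, 32, -128, 512]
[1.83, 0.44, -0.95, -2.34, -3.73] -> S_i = 1.83 + -1.39*i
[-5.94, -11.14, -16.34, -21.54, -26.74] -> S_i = -5.94 + -5.20*i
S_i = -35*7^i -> [-35, -245, -1715, -12005, -84035]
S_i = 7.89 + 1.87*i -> [7.89, 9.76, 11.63, 13.5, 15.37]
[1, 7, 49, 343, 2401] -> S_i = 1*7^i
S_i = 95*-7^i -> [95, -665, 4655, -32585, 228095]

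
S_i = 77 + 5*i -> [77, 82, 87, 92, 97]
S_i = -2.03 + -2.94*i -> [-2.03, -4.97, -7.91, -10.85, -13.79]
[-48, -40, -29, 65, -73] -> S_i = Random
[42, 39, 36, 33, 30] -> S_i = 42 + -3*i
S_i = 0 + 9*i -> [0, 9, 18, 27, 36]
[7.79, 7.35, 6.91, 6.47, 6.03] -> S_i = 7.79 + -0.44*i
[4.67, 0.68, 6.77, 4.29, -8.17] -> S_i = Random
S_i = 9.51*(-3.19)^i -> [9.51, -30.34, 96.77, -308.71, 984.79]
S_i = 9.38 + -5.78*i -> [9.38, 3.6, -2.18, -7.96, -13.74]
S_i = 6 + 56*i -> [6, 62, 118, 174, 230]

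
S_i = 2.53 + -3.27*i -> [2.53, -0.74, -4.01, -7.28, -10.55]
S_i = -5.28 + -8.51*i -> [-5.28, -13.79, -22.3, -30.81, -39.32]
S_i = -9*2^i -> [-9, -18, -36, -72, -144]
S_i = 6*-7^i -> [6, -42, 294, -2058, 14406]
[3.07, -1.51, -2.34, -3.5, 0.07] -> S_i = Random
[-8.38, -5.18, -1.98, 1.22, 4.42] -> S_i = -8.38 + 3.20*i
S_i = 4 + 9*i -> [4, 13, 22, 31, 40]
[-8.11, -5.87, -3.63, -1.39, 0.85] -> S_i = -8.11 + 2.24*i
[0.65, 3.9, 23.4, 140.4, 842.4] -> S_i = 0.65*6.00^i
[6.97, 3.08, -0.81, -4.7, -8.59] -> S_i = 6.97 + -3.89*i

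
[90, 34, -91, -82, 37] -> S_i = Random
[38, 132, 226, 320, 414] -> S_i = 38 + 94*i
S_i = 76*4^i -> [76, 304, 1216, 4864, 19456]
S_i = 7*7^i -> [7, 49, 343, 2401, 16807]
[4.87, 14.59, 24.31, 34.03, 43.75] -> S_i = 4.87 + 9.72*i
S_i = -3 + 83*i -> [-3, 80, 163, 246, 329]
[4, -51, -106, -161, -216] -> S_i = 4 + -55*i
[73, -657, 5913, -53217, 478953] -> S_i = 73*-9^i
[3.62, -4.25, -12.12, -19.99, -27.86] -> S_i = 3.62 + -7.87*i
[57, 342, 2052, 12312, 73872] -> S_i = 57*6^i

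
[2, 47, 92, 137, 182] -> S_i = 2 + 45*i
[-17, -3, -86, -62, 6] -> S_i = Random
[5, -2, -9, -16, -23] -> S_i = 5 + -7*i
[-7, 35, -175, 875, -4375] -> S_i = -7*-5^i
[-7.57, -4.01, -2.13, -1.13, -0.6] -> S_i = -7.57*0.53^i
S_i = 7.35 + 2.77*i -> [7.35, 10.12, 12.89, 15.66, 18.43]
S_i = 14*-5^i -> [14, -70, 350, -1750, 8750]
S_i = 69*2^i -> [69, 138, 276, 552, 1104]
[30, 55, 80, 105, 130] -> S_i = 30 + 25*i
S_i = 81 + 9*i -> [81, 90, 99, 108, 117]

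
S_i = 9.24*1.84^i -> [9.24, 17.0, 31.28, 57.56, 105.91]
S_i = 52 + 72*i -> [52, 124, 196, 268, 340]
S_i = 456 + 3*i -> [456, 459, 462, 465, 468]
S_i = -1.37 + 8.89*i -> [-1.37, 7.52, 16.41, 25.3, 34.19]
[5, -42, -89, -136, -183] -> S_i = 5 + -47*i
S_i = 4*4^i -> [4, 16, 64, 256, 1024]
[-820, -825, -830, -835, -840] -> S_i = -820 + -5*i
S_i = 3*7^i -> [3, 21, 147, 1029, 7203]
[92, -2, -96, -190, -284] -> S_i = 92 + -94*i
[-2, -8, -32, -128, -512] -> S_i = -2*4^i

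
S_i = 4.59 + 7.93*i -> [4.59, 12.52, 20.45, 28.38, 36.31]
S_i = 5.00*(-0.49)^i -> [5.0, -2.45, 1.2, -0.59, 0.29]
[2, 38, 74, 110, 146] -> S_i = 2 + 36*i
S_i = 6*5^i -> [6, 30, 150, 750, 3750]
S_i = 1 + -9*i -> [1, -8, -17, -26, -35]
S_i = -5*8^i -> [-5, -40, -320, -2560, -20480]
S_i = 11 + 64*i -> [11, 75, 139, 203, 267]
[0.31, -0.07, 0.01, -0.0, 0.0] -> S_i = 0.31*(-0.21)^i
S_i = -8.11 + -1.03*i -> [-8.11, -9.14, -10.17, -11.2, -12.23]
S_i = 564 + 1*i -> [564, 565, 566, 567, 568]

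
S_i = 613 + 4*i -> [613, 617, 621, 625, 629]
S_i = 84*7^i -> [84, 588, 4116, 28812, 201684]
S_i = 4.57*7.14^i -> [4.57, 32.63, 232.98, 1663.45, 11877.06]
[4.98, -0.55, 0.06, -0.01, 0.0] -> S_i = 4.98*(-0.11)^i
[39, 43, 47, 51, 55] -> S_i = 39 + 4*i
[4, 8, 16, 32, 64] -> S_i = 4*2^i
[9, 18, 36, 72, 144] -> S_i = 9*2^i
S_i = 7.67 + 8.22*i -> [7.67, 15.89, 24.11, 32.33, 40.55]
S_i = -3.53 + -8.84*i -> [-3.53, -12.37, -21.21, -30.05, -38.89]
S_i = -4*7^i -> [-4, -28, -196, -1372, -9604]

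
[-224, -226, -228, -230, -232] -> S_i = -224 + -2*i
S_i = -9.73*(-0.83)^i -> [-9.73, 8.08, -6.7, 5.56, -4.62]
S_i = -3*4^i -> [-3, -12, -48, -192, -768]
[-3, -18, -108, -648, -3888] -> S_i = -3*6^i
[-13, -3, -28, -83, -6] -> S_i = Random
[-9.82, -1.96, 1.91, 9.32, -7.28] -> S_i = Random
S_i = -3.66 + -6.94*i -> [-3.66, -10.6, -17.54, -24.48, -31.42]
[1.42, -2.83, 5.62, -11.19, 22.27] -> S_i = 1.42*(-1.99)^i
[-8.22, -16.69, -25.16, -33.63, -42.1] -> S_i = -8.22 + -8.47*i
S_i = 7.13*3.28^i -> [7.13, 23.39, 76.71, 251.6, 825.25]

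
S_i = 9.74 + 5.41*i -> [9.74, 15.15, 20.56, 25.97, 31.38]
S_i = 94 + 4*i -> [94, 98, 102, 106, 110]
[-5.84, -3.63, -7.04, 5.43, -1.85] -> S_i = Random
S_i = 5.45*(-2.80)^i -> [5.45, -15.26, 42.73, -119.64, 334.99]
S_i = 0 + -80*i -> [0, -80, -160, -240, -320]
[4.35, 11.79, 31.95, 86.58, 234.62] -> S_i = 4.35*2.71^i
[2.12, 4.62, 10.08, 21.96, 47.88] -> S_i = 2.12*2.18^i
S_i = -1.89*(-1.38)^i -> [-1.89, 2.61, -3.6, 4.97, -6.85]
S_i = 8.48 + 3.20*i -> [8.48, 11.68, 14.88, 18.08, 21.28]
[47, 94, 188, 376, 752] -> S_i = 47*2^i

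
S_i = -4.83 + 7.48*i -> [-4.83, 2.65, 10.13, 17.61, 25.09]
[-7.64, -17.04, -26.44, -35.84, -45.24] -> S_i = -7.64 + -9.40*i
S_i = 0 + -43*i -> [0, -43, -86, -129, -172]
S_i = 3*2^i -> [3, 6, 12, 24, 48]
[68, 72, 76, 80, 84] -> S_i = 68 + 4*i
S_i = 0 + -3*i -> [0, -3, -6, -9, -12]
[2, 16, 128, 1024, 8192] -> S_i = 2*8^i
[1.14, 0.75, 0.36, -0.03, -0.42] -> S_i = 1.14 + -0.39*i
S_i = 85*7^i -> [85, 595, 4165, 29155, 204085]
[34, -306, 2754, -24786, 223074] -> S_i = 34*-9^i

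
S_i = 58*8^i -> [58, 464, 3712, 29696, 237568]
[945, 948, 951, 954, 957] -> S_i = 945 + 3*i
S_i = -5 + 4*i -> [-5, -1, 3, 7, 11]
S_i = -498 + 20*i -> [-498, -478, -458, -438, -418]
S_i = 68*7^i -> [68, 476, 3332, 23324, 163268]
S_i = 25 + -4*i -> [25, 21, 17, 13, 9]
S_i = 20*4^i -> [20, 80, 320, 1280, 5120]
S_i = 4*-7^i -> [4, -28, 196, -1372, 9604]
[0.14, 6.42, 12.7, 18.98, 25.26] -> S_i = 0.14 + 6.28*i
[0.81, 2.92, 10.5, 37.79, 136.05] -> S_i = 0.81*3.60^i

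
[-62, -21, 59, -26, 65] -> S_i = Random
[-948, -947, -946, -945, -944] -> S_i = -948 + 1*i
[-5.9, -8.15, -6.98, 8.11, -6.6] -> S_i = Random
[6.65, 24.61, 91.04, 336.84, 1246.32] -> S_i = 6.65*3.70^i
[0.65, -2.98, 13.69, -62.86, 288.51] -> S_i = 0.65*(-4.59)^i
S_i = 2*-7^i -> [2, -14, 98, -686, 4802]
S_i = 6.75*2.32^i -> [6.75, 15.66, 36.33, 84.29, 195.55]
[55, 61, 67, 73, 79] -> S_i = 55 + 6*i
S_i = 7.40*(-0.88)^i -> [7.4, -6.51, 5.73, -5.04, 4.44]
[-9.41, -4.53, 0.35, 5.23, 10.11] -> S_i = -9.41 + 4.88*i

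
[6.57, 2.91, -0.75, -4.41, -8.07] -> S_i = 6.57 + -3.66*i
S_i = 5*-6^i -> [5, -30, 180, -1080, 6480]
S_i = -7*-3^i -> [-7, 21, -63, 189, -567]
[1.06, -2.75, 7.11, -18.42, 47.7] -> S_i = 1.06*(-2.59)^i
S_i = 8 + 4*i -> [8, 12, 16, 20, 24]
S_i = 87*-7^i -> [87, -609, 4263, -29841, 208887]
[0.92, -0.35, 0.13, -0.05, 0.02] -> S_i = 0.92*(-0.38)^i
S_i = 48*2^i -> [48, 96, 192, 384, 768]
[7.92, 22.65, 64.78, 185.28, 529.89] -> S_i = 7.92*2.86^i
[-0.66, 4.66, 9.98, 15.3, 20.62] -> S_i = -0.66 + 5.32*i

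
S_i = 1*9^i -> [1, 9, 81, 729, 6561]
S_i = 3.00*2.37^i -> [3.0, 7.11, 16.85, 39.94, 94.65]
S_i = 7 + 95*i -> [7, 102, 197, 292, 387]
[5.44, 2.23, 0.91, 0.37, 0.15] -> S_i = 5.44*0.41^i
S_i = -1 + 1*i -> [-1, 0, 1, 2, 3]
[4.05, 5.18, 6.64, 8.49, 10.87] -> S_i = 4.05*1.28^i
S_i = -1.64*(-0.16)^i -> [-1.64, 0.26, -0.04, 0.01, -0.0]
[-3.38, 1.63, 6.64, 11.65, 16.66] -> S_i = -3.38 + 5.01*i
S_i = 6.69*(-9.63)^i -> [6.69, -64.42, 620.41, -5974.55, 57534.89]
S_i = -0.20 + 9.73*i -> [-0.2, 9.53, 19.26, 28.99, 38.72]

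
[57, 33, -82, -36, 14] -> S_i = Random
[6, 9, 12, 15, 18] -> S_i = 6 + 3*i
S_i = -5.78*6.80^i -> [-5.78, -39.3, -267.27, -1817.42, -12358.44]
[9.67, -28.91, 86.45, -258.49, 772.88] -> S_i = 9.67*(-2.99)^i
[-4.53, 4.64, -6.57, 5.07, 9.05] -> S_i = Random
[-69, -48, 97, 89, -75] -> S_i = Random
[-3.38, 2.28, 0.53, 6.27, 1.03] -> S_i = Random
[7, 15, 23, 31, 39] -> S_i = 7 + 8*i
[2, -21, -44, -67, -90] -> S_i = 2 + -23*i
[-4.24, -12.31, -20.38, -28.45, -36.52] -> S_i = -4.24 + -8.07*i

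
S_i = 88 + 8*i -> [88, 96, 104, 112, 120]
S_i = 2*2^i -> [2, 4, 8, 16, 32]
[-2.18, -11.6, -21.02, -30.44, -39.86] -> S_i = -2.18 + -9.42*i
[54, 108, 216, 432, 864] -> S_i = 54*2^i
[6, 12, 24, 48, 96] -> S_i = 6*2^i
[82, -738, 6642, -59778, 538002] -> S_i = 82*-9^i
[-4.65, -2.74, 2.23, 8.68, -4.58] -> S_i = Random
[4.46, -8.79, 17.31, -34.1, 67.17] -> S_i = 4.46*(-1.97)^i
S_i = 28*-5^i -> [28, -140, 700, -3500, 17500]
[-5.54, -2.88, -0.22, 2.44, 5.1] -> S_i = -5.54 + 2.66*i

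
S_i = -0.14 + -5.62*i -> [-0.14, -5.76, -11.38, -17.0, -22.62]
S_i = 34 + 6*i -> [34, 40, 46, 52, 58]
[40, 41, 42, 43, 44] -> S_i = 40 + 1*i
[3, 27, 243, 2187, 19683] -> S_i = 3*9^i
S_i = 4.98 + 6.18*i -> [4.98, 11.16, 17.34, 23.52, 29.7]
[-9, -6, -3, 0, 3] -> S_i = -9 + 3*i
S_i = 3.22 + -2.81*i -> [3.22, 0.41, -2.4, -5.21, -8.02]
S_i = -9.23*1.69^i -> [-9.23, -15.6, -26.36, -44.55, -75.29]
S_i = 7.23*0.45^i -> [7.23, 3.25, 1.46, 0.66, 0.3]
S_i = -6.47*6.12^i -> [-6.47, -39.6, -242.33, -1483.06, -9076.32]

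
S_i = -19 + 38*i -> [-19, 19, 57, 95, 133]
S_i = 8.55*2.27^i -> [8.55, 19.41, 44.06, 100.01, 227.02]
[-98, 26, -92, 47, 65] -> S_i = Random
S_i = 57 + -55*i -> [57, 2, -53, -108, -163]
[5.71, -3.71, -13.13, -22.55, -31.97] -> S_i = 5.71 + -9.42*i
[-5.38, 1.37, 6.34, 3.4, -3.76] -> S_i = Random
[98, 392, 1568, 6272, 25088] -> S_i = 98*4^i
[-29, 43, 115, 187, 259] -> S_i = -29 + 72*i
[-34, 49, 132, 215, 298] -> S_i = -34 + 83*i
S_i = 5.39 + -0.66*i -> [5.39, 4.73, 4.07, 3.41, 2.75]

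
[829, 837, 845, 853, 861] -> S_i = 829 + 8*i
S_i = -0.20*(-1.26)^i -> [-0.2, 0.25, -0.32, 0.4, -0.5]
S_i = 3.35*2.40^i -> [3.35, 8.04, 19.3, 46.31, 111.14]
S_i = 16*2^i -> [16, 32, 64, 128, 256]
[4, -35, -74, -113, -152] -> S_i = 4 + -39*i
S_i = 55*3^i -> [55, 165, 495, 1485, 4455]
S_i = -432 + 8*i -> [-432, -424, -416, -408, -400]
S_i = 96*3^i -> [96, 288, 864, 2592, 7776]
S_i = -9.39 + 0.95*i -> [-9.39, -8.44, -7.49, -6.54, -5.59]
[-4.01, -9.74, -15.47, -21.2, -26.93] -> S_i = -4.01 + -5.73*i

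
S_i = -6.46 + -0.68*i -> [-6.46, -7.14, -7.82, -8.5, -9.18]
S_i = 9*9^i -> [9, 81, 729, 6561, 59049]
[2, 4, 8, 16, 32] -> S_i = 2*2^i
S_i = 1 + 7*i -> [1, 8, 15, 22, 29]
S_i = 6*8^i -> [6, 48, 384, 3072, 24576]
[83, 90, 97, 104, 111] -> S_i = 83 + 7*i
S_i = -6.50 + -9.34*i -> [-6.5, -15.84, -25.18, -34.52, -43.86]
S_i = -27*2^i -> [-27, -54, -108, -216, -432]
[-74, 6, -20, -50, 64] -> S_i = Random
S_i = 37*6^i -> [37, 222, 1332, 7992, 47952]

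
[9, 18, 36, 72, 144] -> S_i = 9*2^i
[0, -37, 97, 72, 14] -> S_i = Random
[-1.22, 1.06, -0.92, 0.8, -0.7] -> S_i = -1.22*(-0.87)^i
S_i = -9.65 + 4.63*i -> [-9.65, -5.02, -0.39, 4.24, 8.87]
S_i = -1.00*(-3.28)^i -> [-1.0, 3.28, -10.76, 35.29, -115.74]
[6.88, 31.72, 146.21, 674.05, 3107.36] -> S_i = 6.88*4.61^i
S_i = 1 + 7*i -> [1, 8, 15, 22, 29]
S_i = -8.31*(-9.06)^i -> [-8.31, 75.29, -682.11, 6179.96, -55990.43]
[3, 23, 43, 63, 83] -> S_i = 3 + 20*i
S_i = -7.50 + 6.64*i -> [-7.5, -0.86, 5.78, 12.42, 19.06]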